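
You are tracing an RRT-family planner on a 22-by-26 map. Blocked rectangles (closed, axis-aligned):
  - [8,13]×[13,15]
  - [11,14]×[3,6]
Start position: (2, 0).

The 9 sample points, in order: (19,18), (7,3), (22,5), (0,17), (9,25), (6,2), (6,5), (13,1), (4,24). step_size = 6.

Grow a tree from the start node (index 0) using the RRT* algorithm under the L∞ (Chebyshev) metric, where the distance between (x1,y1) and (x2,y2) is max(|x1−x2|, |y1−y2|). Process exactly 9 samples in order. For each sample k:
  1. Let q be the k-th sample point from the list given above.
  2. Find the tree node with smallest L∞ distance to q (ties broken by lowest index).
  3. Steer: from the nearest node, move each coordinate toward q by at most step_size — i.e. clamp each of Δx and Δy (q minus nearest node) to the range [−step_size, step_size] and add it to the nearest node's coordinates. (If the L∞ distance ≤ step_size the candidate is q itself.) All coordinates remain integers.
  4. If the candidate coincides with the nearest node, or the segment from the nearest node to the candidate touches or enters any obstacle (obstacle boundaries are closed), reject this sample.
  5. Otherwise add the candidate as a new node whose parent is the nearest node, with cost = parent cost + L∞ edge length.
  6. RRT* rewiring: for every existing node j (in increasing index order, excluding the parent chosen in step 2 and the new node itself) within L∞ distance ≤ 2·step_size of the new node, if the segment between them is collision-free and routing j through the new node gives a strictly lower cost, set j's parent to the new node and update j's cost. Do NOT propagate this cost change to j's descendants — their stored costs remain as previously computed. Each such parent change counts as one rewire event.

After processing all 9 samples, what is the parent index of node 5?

Parent of node 5: 2

1. q=(19,18) nearest=0 d=18 new=(8,6) → add node 1 parent=0 cost=6
2. q=(7,3) nearest=1 d=3 new=(7,3) → add node 2 parent=1 cost=9
3. q=(22,5) nearest=1 d=14 new=(14,5) → blocked by [11,14]×[3,6], reject
4. q=(0,17) nearest=1 d=11 new=(2,12) → add node 3 parent=1 cost=12
5. q=(9,25) nearest=3 d=13 new=(8,18) → add node 4 parent=3 cost=18
6. q=(6,2) nearest=2 d=1 new=(6,2) → add node 5 parent=2 cost=10
7. q=(6,5) nearest=1 d=2 new=(6,5) → add node 6 parent=1 cost=8
8. q=(13,1) nearest=1 d=5 new=(13,1) → blocked by [11,14]×[3,6], reject
9. q=(4,24) nearest=4 d=6 new=(4,24) → add node 7 parent=4 cost=24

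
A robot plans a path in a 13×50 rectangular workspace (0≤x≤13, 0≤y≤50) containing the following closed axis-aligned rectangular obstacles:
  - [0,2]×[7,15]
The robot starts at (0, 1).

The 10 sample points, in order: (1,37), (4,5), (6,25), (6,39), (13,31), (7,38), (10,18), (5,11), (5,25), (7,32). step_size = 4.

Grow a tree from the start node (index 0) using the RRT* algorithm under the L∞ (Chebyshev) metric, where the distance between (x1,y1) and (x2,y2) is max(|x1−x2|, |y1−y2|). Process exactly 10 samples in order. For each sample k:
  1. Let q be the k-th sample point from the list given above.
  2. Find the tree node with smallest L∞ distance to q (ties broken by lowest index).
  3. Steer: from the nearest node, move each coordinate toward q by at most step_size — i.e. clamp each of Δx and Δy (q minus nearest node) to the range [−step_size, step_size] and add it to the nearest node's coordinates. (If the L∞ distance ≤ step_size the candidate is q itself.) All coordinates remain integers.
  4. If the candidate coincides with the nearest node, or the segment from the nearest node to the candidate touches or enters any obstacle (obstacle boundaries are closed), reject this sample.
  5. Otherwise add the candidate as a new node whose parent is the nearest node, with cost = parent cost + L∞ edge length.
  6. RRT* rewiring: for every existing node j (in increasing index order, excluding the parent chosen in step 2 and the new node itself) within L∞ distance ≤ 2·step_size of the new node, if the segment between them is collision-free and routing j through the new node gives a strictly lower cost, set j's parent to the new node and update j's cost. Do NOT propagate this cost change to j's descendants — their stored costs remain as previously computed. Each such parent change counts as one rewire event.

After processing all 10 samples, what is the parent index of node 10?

1. q=(1,37) nearest=0 d=36 new=(1,5) → add node 1 parent=0 cost=4
2. q=(4,5) nearest=1 d=3 new=(4,5) → add node 2 parent=1 cost=7
3. q=(6,25) nearest=1 d=20 new=(5,9) → add node 3 parent=1 cost=8
4. q=(6,39) nearest=3 d=30 new=(6,13) → add node 4 parent=3 cost=12
5. q=(13,31) nearest=4 d=18 new=(10,17) → add node 5 parent=4 cost=16
6. q=(7,38) nearest=5 d=21 new=(7,21) → add node 6 parent=5 cost=20
7. q=(10,18) nearest=5 d=1 new=(10,18) → add node 7 parent=5 cost=17
8. q=(5,11) nearest=3 d=2 new=(5,11) → add node 8 parent=3 cost=10
9. q=(5,25) nearest=6 d=4 new=(5,25) → add node 9 parent=6 cost=24
10. q=(7,32) nearest=9 d=7 new=(7,29) → add node 10 parent=9 cost=28

Parent of node 10: 9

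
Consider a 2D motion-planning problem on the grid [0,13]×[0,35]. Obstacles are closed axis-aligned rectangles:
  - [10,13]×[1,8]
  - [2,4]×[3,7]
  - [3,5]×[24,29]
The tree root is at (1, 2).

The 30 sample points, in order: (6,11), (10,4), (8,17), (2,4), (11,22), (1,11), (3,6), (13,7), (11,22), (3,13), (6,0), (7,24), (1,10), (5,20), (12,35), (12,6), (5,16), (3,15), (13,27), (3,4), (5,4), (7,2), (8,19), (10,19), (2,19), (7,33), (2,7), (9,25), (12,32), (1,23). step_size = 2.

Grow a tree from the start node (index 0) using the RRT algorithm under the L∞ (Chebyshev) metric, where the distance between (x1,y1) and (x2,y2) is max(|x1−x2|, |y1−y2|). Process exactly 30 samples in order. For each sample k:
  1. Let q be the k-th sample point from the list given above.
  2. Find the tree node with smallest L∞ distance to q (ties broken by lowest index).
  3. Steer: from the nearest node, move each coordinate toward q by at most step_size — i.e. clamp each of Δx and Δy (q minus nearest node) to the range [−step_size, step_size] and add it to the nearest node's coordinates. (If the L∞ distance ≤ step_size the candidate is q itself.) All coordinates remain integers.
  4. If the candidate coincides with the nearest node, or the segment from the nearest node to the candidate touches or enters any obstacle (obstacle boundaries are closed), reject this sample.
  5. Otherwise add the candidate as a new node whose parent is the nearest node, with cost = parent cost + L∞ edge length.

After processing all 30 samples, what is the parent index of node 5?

1. q=(6,11) nearest=0 d=9 new=(3,4) → blocked by [2,4]×[3,7], reject
2. q=(10,4) nearest=0 d=9 new=(3,4) → blocked by [2,4]×[3,7], reject
3. q=(8,17) nearest=0 d=15 new=(3,4) → blocked by [2,4]×[3,7], reject
4. q=(2,4) nearest=0 d=2 new=(2,4) → blocked by [2,4]×[3,7], reject
5. q=(11,22) nearest=0 d=20 new=(3,4) → blocked by [2,4]×[3,7], reject
6. q=(1,11) nearest=0 d=9 new=(1,4) → add node 1 parent=0 cost=2
7. q=(3,6) nearest=1 d=2 new=(3,6) → blocked by [2,4]×[3,7], reject
8. q=(13,7) nearest=0 d=12 new=(3,4) → blocked by [2,4]×[3,7], reject
9. q=(11,22) nearest=1 d=18 new=(3,6) → blocked by [2,4]×[3,7], reject
10. q=(3,13) nearest=1 d=9 new=(3,6) → blocked by [2,4]×[3,7], reject
11. q=(6,0) nearest=0 d=5 new=(3,0) → add node 2 parent=0 cost=2
12. q=(7,24) nearest=1 d=20 new=(3,6) → blocked by [2,4]×[3,7], reject
13. q=(1,10) nearest=1 d=6 new=(1,6) → add node 3 parent=1 cost=4
14. q=(5,20) nearest=3 d=14 new=(3,8) → blocked by [2,4]×[3,7], reject
15. q=(12,35) nearest=3 d=29 new=(3,8) → blocked by [2,4]×[3,7], reject
16. q=(12,6) nearest=2 d=9 new=(5,2) → add node 4 parent=2 cost=4
17. q=(5,16) nearest=3 d=10 new=(3,8) → blocked by [2,4]×[3,7], reject
18. q=(3,15) nearest=3 d=9 new=(3,8) → blocked by [2,4]×[3,7], reject
19. q=(13,27) nearest=3 d=21 new=(3,8) → blocked by [2,4]×[3,7], reject
20. q=(3,4) nearest=0 d=2 new=(3,4) → blocked by [2,4]×[3,7], reject
21. q=(5,4) nearest=4 d=2 new=(5,4) → add node 5 parent=4 cost=6
22. q=(7,2) nearest=4 d=2 new=(7,2) → add node 6 parent=4 cost=6
23. q=(8,19) nearest=3 d=13 new=(3,8) → blocked by [2,4]×[3,7], reject
24. q=(10,19) nearest=3 d=13 new=(3,8) → blocked by [2,4]×[3,7], reject
25. q=(2,19) nearest=3 d=13 new=(2,8) → add node 7 parent=3 cost=6
26. q=(7,33) nearest=7 d=25 new=(4,10) → add node 8 parent=7 cost=8
27. q=(2,7) nearest=3 d=1 new=(2,7) → blocked by [2,4]×[3,7], reject
28. q=(9,25) nearest=8 d=15 new=(6,12) → add node 9 parent=8 cost=10
29. q=(12,32) nearest=9 d=20 new=(8,14) → add node 10 parent=9 cost=12
30. q=(1,23) nearest=10 d=9 new=(6,16) → add node 11 parent=10 cost=14

Parent of node 5: 4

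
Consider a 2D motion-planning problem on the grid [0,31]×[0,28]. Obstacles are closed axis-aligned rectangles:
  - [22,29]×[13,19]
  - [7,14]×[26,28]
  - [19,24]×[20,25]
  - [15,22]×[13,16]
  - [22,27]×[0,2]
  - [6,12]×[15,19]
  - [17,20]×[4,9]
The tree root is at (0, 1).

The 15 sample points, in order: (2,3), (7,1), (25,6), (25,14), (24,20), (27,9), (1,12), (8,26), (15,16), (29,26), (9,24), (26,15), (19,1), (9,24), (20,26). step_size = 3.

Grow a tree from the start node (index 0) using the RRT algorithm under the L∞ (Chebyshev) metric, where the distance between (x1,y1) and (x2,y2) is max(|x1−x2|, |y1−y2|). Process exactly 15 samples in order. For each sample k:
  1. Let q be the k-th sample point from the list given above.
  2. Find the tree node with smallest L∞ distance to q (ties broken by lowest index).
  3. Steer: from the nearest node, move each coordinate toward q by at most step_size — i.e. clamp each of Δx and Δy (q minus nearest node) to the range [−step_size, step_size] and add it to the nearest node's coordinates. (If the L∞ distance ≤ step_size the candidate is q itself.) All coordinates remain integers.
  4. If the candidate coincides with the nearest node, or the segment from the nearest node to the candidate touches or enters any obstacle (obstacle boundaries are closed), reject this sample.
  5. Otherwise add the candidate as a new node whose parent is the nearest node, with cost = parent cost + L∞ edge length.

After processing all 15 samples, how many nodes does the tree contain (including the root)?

Node count: 11

1. q=(2,3) nearest=0 d=2 new=(2,3) → add node 1 parent=0 cost=2
2. q=(7,1) nearest=1 d=5 new=(5,1) → add node 2 parent=1 cost=5
3. q=(25,6) nearest=2 d=20 new=(8,4) → add node 3 parent=2 cost=8
4. q=(25,14) nearest=3 d=17 new=(11,7) → add node 4 parent=3 cost=11
5. q=(24,20) nearest=4 d=13 new=(14,10) → add node 5 parent=4 cost=14
6. q=(27,9) nearest=5 d=13 new=(17,9) → blocked by [17,20]×[4,9], reject
7. q=(1,12) nearest=3 d=8 new=(5,7) → add node 6 parent=3 cost=11
8. q=(8,26) nearest=5 d=16 new=(11,13) → add node 7 parent=5 cost=17
9. q=(15,16) nearest=7 d=4 new=(14,16) → add node 8 parent=7 cost=20
10. q=(29,26) nearest=8 d=15 new=(17,19) → add node 9 parent=8 cost=23
11. q=(9,24) nearest=8 d=8 new=(11,19) → blocked by [6,12]×[15,19], reject
12. q=(26,15) nearest=9 d=9 new=(20,16) → blocked by [15,22]×[13,16], reject
13. q=(19,1) nearest=4 d=8 new=(14,4) → add node 10 parent=4 cost=14
14. q=(9,24) nearest=8 d=8 new=(11,19) → blocked by [6,12]×[15,19], reject
15. q=(20,26) nearest=9 d=7 new=(20,22) → blocked by [19,24]×[20,25], reject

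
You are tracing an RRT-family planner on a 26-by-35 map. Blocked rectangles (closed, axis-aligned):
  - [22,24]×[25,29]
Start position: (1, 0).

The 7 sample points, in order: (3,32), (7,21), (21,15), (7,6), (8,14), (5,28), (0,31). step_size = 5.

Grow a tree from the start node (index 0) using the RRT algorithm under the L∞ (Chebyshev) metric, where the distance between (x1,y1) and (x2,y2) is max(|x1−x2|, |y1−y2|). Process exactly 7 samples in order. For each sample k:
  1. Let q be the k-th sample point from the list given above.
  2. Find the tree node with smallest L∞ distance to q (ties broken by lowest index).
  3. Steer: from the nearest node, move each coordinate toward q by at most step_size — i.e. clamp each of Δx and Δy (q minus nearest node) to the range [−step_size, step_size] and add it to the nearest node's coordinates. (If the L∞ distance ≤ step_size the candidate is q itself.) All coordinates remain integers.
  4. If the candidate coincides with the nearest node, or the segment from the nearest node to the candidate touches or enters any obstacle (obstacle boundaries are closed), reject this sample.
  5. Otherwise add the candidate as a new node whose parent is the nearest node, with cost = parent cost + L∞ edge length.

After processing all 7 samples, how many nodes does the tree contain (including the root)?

Node count: 8

1. q=(3,32) nearest=0 d=32 new=(3,5) → add node 1 parent=0 cost=5
2. q=(7,21) nearest=1 d=16 new=(7,10) → add node 2 parent=1 cost=10
3. q=(21,15) nearest=2 d=14 new=(12,15) → add node 3 parent=2 cost=15
4. q=(7,6) nearest=1 d=4 new=(7,6) → add node 4 parent=1 cost=9
5. q=(8,14) nearest=2 d=4 new=(8,14) → add node 5 parent=2 cost=14
6. q=(5,28) nearest=3 d=13 new=(7,20) → add node 6 parent=3 cost=20
7. q=(0,31) nearest=6 d=11 new=(2,25) → add node 7 parent=6 cost=25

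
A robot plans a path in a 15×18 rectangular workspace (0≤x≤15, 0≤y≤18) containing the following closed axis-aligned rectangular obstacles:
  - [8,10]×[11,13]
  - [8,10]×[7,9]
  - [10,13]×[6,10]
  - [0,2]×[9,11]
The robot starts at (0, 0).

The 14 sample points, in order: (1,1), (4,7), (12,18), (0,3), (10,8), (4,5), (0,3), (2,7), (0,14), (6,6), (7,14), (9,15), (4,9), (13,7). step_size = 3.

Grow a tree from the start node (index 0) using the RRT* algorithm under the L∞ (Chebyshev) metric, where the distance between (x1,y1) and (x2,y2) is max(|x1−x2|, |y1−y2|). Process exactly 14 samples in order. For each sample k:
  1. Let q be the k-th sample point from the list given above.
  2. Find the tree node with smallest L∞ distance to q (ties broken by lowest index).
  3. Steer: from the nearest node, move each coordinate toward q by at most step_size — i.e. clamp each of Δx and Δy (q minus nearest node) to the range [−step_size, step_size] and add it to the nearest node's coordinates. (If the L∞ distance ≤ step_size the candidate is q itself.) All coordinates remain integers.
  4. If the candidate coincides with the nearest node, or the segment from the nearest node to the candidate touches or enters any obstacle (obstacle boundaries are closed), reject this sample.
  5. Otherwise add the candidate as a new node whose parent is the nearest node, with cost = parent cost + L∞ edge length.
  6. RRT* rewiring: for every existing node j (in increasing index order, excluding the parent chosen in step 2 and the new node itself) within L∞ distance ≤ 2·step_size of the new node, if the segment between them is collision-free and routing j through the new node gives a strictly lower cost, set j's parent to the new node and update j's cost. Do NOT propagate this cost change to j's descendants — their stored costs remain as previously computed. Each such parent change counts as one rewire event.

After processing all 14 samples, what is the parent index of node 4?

1. q=(1,1) nearest=0 d=1 new=(1,1) → add node 1 parent=0 cost=1
2. q=(4,7) nearest=1 d=6 new=(4,4) → add node 2 parent=1 cost=4
3. q=(12,18) nearest=2 d=14 new=(7,7) → add node 3 parent=2 cost=7
4. q=(0,3) nearest=1 d=2 new=(0,3) → add node 4 parent=1 cost=3
5. q=(10,8) nearest=3 d=3 new=(10,8) → blocked by [8,10]×[7,9], reject
6. q=(4,5) nearest=2 d=1 new=(4,5) → add node 5 parent=2 cost=5
7. q=(0,3) nearest=4 d=0 → coincident, reject
8. q=(2,7) nearest=5 d=2 new=(2,7) → add node 6 parent=5 cost=7
9. q=(0,14) nearest=3 d=7 new=(4,10) → add node 7 parent=3 cost=10
10. q=(6,6) nearest=3 d=1 new=(6,6) → add node 8 parent=3 cost=8
11. q=(7,14) nearest=7 d=4 new=(7,13) → add node 9 parent=7 cost=13
12. q=(9,15) nearest=9 d=2 new=(9,15) → add node 10 parent=9 cost=15
13. q=(4,9) nearest=7 d=1 new=(4,9) → add node 11 parent=7 cost=11
14. q=(13,7) nearest=3 d=6 new=(10,7) → blocked by [8,10]×[7,9], reject

Parent of node 4: 1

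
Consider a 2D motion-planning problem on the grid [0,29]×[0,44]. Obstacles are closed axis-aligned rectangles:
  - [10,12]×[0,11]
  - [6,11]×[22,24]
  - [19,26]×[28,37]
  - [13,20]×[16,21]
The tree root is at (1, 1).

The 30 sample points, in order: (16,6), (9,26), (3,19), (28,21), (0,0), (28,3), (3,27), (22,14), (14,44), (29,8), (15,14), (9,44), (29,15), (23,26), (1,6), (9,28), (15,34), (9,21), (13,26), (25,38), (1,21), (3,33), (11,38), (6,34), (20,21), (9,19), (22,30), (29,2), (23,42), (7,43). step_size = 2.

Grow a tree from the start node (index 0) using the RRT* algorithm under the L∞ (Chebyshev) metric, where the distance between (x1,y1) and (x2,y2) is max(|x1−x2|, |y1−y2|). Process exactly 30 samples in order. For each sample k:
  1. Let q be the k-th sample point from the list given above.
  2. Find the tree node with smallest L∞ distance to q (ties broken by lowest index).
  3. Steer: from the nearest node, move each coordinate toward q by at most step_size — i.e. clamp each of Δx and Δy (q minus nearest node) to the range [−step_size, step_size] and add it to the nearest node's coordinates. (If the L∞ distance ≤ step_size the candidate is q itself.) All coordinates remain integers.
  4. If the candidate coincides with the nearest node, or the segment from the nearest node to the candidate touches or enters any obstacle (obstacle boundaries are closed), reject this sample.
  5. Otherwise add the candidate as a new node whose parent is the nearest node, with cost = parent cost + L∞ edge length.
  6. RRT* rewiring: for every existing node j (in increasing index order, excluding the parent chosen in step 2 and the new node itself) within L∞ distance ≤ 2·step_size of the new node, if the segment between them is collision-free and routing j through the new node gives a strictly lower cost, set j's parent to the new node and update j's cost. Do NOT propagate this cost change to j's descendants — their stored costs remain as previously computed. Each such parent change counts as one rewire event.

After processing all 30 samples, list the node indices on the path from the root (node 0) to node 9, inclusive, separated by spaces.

1. q=(16,6) nearest=0 d=15 new=(3,3) → add node 1 parent=0 cost=2
2. q=(9,26) nearest=1 d=23 new=(5,5) → add node 2 parent=1 cost=4
3. q=(3,19) nearest=2 d=14 new=(3,7) → add node 3 parent=2 cost=6
4. q=(28,21) nearest=2 d=23 new=(7,7) → add node 4 parent=2 cost=6
5. q=(0,0) nearest=0 d=1 new=(0,0) → add node 5 parent=0 cost=1
6. q=(28,3) nearest=4 d=21 new=(9,5) → add node 6 parent=4 cost=8
7. q=(3,27) nearest=3 d=20 new=(3,9) → add node 7 parent=3 cost=8
8. q=(22,14) nearest=6 d=13 new=(11,7) → blocked by [10,12]×[0,11], reject
9. q=(14,44) nearest=7 d=35 new=(5,11) → add node 8 parent=7 cost=10
10. q=(29,8) nearest=6 d=20 new=(11,7) → blocked by [10,12]×[0,11], reject
11. q=(15,14) nearest=4 d=8 new=(9,9) → add node 9 parent=4 cost=8
12. q=(9,44) nearest=8 d=33 new=(7,13) → add node 10 parent=8 cost=12
13. q=(29,15) nearest=6 d=20 new=(11,7) → blocked by [10,12]×[0,11], reject
14. q=(23,26) nearest=10 d=16 new=(9,15) → add node 11 parent=10 cost=14
15. q=(1,6) nearest=3 d=2 new=(1,6) → add node 12 parent=3 cost=8
16. q=(9,28) nearest=11 d=13 new=(9,17) → add node 13 parent=11 cost=16
17. q=(15,34) nearest=13 d=17 new=(11,19) → add node 14 parent=13 cost=18
18. q=(9,21) nearest=14 d=2 new=(9,21) → add node 15 parent=14 cost=20
19. q=(13,26) nearest=15 d=5 new=(11,23) → blocked by [6,11]×[22,24], reject
20. q=(25,38) nearest=15 d=17 new=(11,23) → blocked by [6,11]×[22,24], reject
21. q=(1,21) nearest=10 d=8 new=(5,15) → add node 16 parent=10 cost=14
22. q=(3,33) nearest=15 d=12 new=(7,23) → blocked by [6,11]×[22,24], reject
23. q=(11,38) nearest=15 d=17 new=(11,23) → blocked by [6,11]×[22,24], reject
24. q=(6,34) nearest=15 d=13 new=(7,23) → blocked by [6,11]×[22,24], reject
25. q=(20,21) nearest=14 d=9 new=(13,21) → blocked by [13,20]×[16,21], reject
26. q=(9,19) nearest=13 d=2 new=(9,19) → add node 17 parent=13 cost=18
27. q=(22,30) nearest=14 d=11 new=(13,21) → blocked by [13,20]×[16,21], reject
28. q=(29,2) nearest=14 d=18 new=(13,17) → blocked by [13,20]×[16,21], reject
29. q=(23,42) nearest=15 d=21 new=(11,23) → blocked by [6,11]×[22,24], reject
30. q=(7,43) nearest=15 d=22 new=(7,23) → blocked by [6,11]×[22,24], reject

Path: 0 1 2 4 9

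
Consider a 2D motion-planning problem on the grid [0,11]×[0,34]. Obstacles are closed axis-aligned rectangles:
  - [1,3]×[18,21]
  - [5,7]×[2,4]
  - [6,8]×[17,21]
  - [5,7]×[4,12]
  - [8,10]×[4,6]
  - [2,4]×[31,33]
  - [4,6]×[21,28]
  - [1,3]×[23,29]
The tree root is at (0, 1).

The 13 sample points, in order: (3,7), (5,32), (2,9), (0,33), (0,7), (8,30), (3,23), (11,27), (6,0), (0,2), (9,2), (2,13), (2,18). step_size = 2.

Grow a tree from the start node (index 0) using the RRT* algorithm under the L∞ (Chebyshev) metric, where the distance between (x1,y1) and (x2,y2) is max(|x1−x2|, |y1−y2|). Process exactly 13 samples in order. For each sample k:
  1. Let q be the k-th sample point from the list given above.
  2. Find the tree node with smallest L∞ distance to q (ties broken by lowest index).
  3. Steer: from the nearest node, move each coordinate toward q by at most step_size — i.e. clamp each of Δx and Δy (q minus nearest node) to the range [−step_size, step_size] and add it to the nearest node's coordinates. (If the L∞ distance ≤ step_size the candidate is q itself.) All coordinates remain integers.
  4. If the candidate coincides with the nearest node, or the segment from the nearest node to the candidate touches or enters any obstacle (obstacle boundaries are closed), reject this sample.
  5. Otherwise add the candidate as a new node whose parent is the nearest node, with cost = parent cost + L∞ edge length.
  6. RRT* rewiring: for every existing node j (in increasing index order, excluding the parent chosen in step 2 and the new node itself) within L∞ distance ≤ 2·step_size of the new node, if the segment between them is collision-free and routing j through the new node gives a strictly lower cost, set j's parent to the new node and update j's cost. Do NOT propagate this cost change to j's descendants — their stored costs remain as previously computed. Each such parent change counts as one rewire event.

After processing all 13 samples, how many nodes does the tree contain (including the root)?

Node count: 13

1. q=(3,7) nearest=0 d=6 new=(2,3) → add node 1 parent=0 cost=2
2. q=(5,32) nearest=1 d=29 new=(4,5) → add node 2 parent=1 cost=4
3. q=(2,9) nearest=2 d=4 new=(2,7) → add node 3 parent=2 cost=6
4. q=(0,33) nearest=3 d=26 new=(0,9) → add node 4 parent=3 cost=8
5. q=(0,7) nearest=3 d=2 new=(0,7) → add node 5 parent=3 cost=8
6. q=(8,30) nearest=4 d=21 new=(2,11) → add node 6 parent=4 cost=10
7. q=(3,23) nearest=6 d=12 new=(3,13) → add node 7 parent=6 cost=12
8. q=(11,27) nearest=7 d=14 new=(5,15) → add node 8 parent=7 cost=14
9. q=(6,0) nearest=1 d=4 new=(4,1) → add node 9 parent=1 cost=4
10. q=(0,2) nearest=0 d=1 new=(0,2) → add node 10 parent=0 cost=1
11. q=(9,2) nearest=2 d=5 new=(6,3) → blocked by [5,7]×[2,4], reject
12. q=(2,13) nearest=7 d=1 new=(2,13) → add node 11 parent=7 cost=13
13. q=(2,18) nearest=8 d=3 new=(3,17) → add node 12 parent=8 cost=16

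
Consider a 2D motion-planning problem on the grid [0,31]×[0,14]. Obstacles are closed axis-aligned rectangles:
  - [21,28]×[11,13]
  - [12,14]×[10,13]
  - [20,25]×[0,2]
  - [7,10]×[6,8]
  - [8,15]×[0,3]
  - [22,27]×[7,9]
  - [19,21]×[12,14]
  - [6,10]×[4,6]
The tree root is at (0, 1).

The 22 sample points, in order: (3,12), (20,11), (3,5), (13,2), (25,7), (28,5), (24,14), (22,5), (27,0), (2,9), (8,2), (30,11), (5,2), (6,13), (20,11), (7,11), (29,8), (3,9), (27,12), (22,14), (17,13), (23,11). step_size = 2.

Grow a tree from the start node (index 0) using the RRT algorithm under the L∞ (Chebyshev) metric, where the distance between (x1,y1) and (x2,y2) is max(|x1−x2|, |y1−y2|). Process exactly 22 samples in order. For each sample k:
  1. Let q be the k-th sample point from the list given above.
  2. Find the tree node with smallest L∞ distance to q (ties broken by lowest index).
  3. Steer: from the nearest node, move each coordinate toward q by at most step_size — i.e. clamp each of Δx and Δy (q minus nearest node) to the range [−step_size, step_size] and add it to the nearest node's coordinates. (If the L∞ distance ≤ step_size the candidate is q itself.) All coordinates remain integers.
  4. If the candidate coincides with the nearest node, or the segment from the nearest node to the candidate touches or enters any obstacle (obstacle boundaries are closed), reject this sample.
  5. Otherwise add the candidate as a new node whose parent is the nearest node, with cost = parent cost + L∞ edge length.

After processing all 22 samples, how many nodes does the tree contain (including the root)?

1. q=(3,12) nearest=0 d=11 new=(2,3) → add node 1 parent=0 cost=2
2. q=(20,11) nearest=1 d=18 new=(4,5) → add node 2 parent=1 cost=4
3. q=(3,5) nearest=2 d=1 new=(3,5) → add node 3 parent=2 cost=5
4. q=(13,2) nearest=2 d=9 new=(6,3) → add node 4 parent=2 cost=6
5. q=(25,7) nearest=4 d=19 new=(8,5) → blocked by [6,10]×[4,6], reject
6. q=(28,5) nearest=4 d=22 new=(8,5) → blocked by [6,10]×[4,6], reject
7. q=(24,14) nearest=4 d=18 new=(8,5) → blocked by [6,10]×[4,6], reject
8. q=(22,5) nearest=4 d=16 new=(8,5) → blocked by [6,10]×[4,6], reject
9. q=(27,0) nearest=4 d=21 new=(8,1) → blocked by [8,15]×[0,3], reject
10. q=(2,9) nearest=2 d=4 new=(2,7) → add node 5 parent=2 cost=6
11. q=(8,2) nearest=4 d=2 new=(8,2) → blocked by [8,15]×[0,3], reject
12. q=(30,11) nearest=4 d=24 new=(8,5) → blocked by [6,10]×[4,6], reject
13. q=(5,2) nearest=4 d=1 new=(5,2) → add node 6 parent=4 cost=7
14. q=(6,13) nearest=5 d=6 new=(4,9) → add node 7 parent=5 cost=8
15. q=(20,11) nearest=4 d=14 new=(8,5) → blocked by [6,10]×[4,6], reject
16. q=(7,11) nearest=7 d=3 new=(6,11) → add node 8 parent=7 cost=10
17. q=(29,8) nearest=4 d=23 new=(8,5) → blocked by [6,10]×[4,6], reject
18. q=(3,9) nearest=7 d=1 new=(3,9) → add node 9 parent=7 cost=9
19. q=(27,12) nearest=4 d=21 new=(8,5) → blocked by [6,10]×[4,6], reject
20. q=(22,14) nearest=4 d=16 new=(8,5) → blocked by [6,10]×[4,6], reject
21. q=(17,13) nearest=4 d=11 new=(8,5) → blocked by [6,10]×[4,6], reject
22. q=(23,11) nearest=4 d=17 new=(8,5) → blocked by [6,10]×[4,6], reject

Node count: 10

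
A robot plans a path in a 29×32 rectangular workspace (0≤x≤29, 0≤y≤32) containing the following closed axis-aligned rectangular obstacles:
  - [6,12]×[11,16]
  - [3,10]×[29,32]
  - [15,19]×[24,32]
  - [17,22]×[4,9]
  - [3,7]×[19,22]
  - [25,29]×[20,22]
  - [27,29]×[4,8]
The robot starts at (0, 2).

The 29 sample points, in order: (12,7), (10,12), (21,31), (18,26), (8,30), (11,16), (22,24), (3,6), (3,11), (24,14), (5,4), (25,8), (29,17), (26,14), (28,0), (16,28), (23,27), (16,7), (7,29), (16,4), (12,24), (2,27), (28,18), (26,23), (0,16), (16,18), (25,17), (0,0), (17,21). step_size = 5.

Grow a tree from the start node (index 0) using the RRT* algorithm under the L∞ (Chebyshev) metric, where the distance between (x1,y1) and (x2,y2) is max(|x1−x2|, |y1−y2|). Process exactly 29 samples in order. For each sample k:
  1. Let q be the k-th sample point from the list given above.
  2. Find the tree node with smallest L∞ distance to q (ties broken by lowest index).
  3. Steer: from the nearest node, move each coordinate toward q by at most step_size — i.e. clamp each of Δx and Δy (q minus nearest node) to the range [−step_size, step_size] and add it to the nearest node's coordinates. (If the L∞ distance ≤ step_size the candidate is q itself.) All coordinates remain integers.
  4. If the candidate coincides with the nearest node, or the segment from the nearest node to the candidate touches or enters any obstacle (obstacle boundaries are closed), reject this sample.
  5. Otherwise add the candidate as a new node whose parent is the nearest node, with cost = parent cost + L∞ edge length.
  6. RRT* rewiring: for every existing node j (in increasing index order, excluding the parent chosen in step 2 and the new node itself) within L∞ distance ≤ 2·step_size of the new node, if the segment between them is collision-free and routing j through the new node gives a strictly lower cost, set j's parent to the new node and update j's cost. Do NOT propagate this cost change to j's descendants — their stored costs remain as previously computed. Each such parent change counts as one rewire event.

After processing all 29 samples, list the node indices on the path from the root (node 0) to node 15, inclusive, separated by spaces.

Path: 0 1 5 6 7 8 9 15

1. q=(12,7) nearest=0 d=12 new=(5,7) → add node 1 parent=0 cost=5
2. q=(10,12) nearest=1 d=5 new=(10,12) → blocked by [6,12]×[11,16], reject
3. q=(21,31) nearest=1 d=24 new=(10,12) → blocked by [6,12]×[11,16], reject
4. q=(18,26) nearest=1 d=19 new=(10,12) → blocked by [6,12]×[11,16], reject
5. q=(8,30) nearest=1 d=23 new=(8,12) → blocked by [6,12]×[11,16], reject
6. q=(11,16) nearest=1 d=9 new=(10,12) → blocked by [6,12]×[11,16], reject
7. q=(22,24) nearest=1 d=17 new=(10,12) → blocked by [6,12]×[11,16], reject
8. q=(3,6) nearest=1 d=2 new=(3,6) → add node 2 parent=1 cost=7
9. q=(3,11) nearest=1 d=4 new=(3,11) → add node 3 parent=1 cost=9
10. q=(24,14) nearest=1 d=19 new=(10,12) → blocked by [6,12]×[11,16], reject
11. q=(5,4) nearest=2 d=2 new=(5,4) → add node 4 parent=2 cost=9
12. q=(25,8) nearest=1 d=20 new=(10,8) → add node 5 parent=1 cost=10
13. q=(29,17) nearest=5 d=19 new=(15,13) → add node 6 parent=5 cost=15
14. q=(26,14) nearest=6 d=11 new=(20,14) → add node 7 parent=6 cost=20
15. q=(28,0) nearest=6 d=13 new=(20,8) → blocked by [17,22]×[4,9], reject
16. q=(16,28) nearest=7 d=14 new=(16,19) → add node 8 parent=7 cost=25
17. q=(23,27) nearest=8 d=8 new=(21,24) → add node 9 parent=8 cost=30
18. q=(16,7) nearest=5 d=6 new=(15,7) → add node 10 parent=5 cost=15
19. q=(7,29) nearest=8 d=10 new=(11,24) → add node 11 parent=8 cost=30
20. q=(16,4) nearest=10 d=3 new=(16,4) → add node 12 parent=10 cost=18
21. q=(12,24) nearest=11 d=1 new=(12,24) → add node 13 parent=11 cost=31
22. q=(2,27) nearest=11 d=9 new=(6,27) → add node 14 parent=11 cost=35
23. q=(28,18) nearest=9 d=7 new=(26,19) → blocked by [25,29]×[20,22], reject
24. q=(26,23) nearest=9 d=5 new=(26,23) → add node 15 parent=9 cost=35
25. q=(0,16) nearest=3 d=5 new=(0,16) → add node 16 parent=3 cost=14
26. q=(16,18) nearest=8 d=1 new=(16,18) → add node 17 parent=8 cost=26
27. q=(25,17) nearest=7 d=5 new=(25,17) → add node 18 parent=7 cost=25
28. q=(0,0) nearest=0 d=2 new=(0,0) → add node 19 parent=0 cost=2; rewire 4→19 (7<9)
29. q=(17,21) nearest=8 d=2 new=(17,21) → add node 20 parent=8 cost=27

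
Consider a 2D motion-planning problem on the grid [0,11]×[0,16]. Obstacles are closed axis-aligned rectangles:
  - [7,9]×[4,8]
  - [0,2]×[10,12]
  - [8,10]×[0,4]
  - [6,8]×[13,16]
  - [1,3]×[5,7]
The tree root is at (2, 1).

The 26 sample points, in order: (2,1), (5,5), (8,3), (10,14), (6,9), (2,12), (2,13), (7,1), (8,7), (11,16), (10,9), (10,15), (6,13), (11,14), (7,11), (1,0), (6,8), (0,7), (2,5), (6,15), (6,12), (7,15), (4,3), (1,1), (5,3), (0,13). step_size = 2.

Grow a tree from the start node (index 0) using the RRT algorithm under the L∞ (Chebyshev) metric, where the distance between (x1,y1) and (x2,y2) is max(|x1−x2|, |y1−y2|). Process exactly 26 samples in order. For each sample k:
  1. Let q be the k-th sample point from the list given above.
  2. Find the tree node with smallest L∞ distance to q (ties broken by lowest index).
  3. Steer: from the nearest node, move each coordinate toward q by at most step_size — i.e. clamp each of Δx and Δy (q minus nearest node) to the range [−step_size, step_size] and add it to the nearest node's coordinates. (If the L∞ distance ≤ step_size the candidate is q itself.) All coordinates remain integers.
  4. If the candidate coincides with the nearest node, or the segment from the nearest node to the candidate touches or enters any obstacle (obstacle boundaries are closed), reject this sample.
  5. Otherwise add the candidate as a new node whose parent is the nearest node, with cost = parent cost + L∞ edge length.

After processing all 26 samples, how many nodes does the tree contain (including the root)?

1. q=(2,1) nearest=0 d=0 → coincident, reject
2. q=(5,5) nearest=0 d=4 new=(4,3) → add node 1 parent=0 cost=2
3. q=(8,3) nearest=1 d=4 new=(6,3) → add node 2 parent=1 cost=4
4. q=(10,14) nearest=1 d=11 new=(6,5) → add node 3 parent=1 cost=4
5. q=(6,9) nearest=3 d=4 new=(6,7) → add node 4 parent=3 cost=6
6. q=(2,12) nearest=4 d=5 new=(4,9) → add node 5 parent=4 cost=8
7. q=(2,13) nearest=5 d=4 new=(2,11) → blocked by [0,2]×[10,12], reject
8. q=(7,1) nearest=2 d=2 new=(7,1) → add node 6 parent=2 cost=6
9. q=(8,7) nearest=3 d=2 new=(8,7) → blocked by [7,9]×[4,8], reject
10. q=(11,16) nearest=5 d=7 new=(6,11) → add node 7 parent=5 cost=10
11. q=(10,9) nearest=3 d=4 new=(8,7) → blocked by [7,9]×[4,8], reject
12. q=(10,15) nearest=7 d=4 new=(8,13) → blocked by [6,8]×[13,16], reject
13. q=(6,13) nearest=7 d=2 new=(6,13) → blocked by [6,8]×[13,16], reject
14. q=(11,14) nearest=7 d=5 new=(8,13) → blocked by [6,8]×[13,16], reject
15. q=(7,11) nearest=7 d=1 new=(7,11) → add node 8 parent=7 cost=11
16. q=(1,0) nearest=0 d=1 new=(1,0) → add node 9 parent=0 cost=1
17. q=(6,8) nearest=4 d=1 new=(6,8) → add node 10 parent=4 cost=7
18. q=(0,7) nearest=1 d=4 new=(2,5) → blocked by [1,3]×[5,7], reject
19. q=(2,5) nearest=1 d=2 new=(2,5) → blocked by [1,3]×[5,7], reject
20. q=(6,15) nearest=7 d=4 new=(6,13) → blocked by [6,8]×[13,16], reject
21. q=(6,12) nearest=7 d=1 new=(6,12) → add node 11 parent=7 cost=11
22. q=(7,15) nearest=11 d=3 new=(7,14) → blocked by [6,8]×[13,16], reject
23. q=(4,3) nearest=1 d=0 → coincident, reject
24. q=(1,1) nearest=0 d=1 new=(1,1) → add node 12 parent=0 cost=1
25. q=(5,3) nearest=1 d=1 new=(5,3) → add node 13 parent=1 cost=3
26. q=(0,13) nearest=5 d=4 new=(2,11) → blocked by [0,2]×[10,12], reject

Node count: 14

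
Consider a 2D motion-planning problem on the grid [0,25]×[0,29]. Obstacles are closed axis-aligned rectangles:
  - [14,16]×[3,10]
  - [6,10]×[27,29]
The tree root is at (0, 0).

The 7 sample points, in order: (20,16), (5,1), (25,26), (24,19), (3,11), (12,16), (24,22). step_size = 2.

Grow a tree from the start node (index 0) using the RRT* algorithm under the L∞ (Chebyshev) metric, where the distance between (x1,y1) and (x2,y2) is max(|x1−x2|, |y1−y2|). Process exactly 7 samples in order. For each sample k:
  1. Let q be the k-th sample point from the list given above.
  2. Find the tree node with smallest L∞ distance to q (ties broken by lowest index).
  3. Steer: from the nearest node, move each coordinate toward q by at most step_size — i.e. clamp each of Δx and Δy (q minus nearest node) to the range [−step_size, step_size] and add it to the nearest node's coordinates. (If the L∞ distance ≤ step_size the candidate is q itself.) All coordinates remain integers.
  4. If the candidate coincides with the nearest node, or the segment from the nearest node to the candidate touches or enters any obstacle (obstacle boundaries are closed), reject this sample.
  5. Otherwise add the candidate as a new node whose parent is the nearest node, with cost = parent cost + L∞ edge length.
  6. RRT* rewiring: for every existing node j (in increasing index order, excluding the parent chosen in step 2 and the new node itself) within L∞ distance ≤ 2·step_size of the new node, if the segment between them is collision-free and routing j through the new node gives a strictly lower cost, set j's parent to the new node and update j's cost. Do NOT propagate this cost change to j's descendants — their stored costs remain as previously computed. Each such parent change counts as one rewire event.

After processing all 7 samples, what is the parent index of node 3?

1. q=(20,16) nearest=0 d=20 new=(2,2) → add node 1 parent=0 cost=2
2. q=(5,1) nearest=1 d=3 new=(4,1) → add node 2 parent=1 cost=4
3. q=(25,26) nearest=1 d=24 new=(4,4) → add node 3 parent=1 cost=4
4. q=(24,19) nearest=2 d=20 new=(6,3) → add node 4 parent=2 cost=6
5. q=(3,11) nearest=3 d=7 new=(3,6) → add node 5 parent=3 cost=6
6. q=(12,16) nearest=5 d=10 new=(5,8) → add node 6 parent=5 cost=8
7. q=(24,22) nearest=4 d=19 new=(8,5) → add node 7 parent=4 cost=8

Parent of node 3: 1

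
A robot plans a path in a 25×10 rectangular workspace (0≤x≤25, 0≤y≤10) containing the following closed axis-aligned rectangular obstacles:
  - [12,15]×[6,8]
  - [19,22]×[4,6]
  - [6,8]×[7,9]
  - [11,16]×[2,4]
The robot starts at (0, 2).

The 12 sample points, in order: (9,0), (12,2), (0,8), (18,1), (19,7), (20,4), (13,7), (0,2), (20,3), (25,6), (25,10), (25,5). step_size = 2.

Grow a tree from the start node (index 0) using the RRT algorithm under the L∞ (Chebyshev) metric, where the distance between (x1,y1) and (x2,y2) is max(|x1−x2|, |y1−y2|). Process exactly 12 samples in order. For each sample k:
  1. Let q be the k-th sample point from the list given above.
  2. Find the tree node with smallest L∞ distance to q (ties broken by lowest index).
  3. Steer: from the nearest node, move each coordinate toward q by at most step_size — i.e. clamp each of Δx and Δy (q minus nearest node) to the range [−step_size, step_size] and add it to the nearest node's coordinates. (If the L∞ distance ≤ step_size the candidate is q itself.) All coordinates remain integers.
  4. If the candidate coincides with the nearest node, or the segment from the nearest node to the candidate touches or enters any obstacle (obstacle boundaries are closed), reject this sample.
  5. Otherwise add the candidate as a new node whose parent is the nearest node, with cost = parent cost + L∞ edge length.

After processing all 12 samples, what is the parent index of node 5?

Parent of node 5: 4

1. q=(9,0) nearest=0 d=9 new=(2,0) → add node 1 parent=0 cost=2
2. q=(12,2) nearest=1 d=10 new=(4,2) → add node 2 parent=1 cost=4
3. q=(0,8) nearest=0 d=6 new=(0,4) → add node 3 parent=0 cost=2
4. q=(18,1) nearest=2 d=14 new=(6,1) → add node 4 parent=2 cost=6
5. q=(19,7) nearest=4 d=13 new=(8,3) → add node 5 parent=4 cost=8
6. q=(20,4) nearest=5 d=12 new=(10,4) → add node 6 parent=5 cost=10
7. q=(13,7) nearest=6 d=3 new=(12,6) → blocked by [12,15]×[6,8], reject
8. q=(0,2) nearest=0 d=0 → coincident, reject
9. q=(20,3) nearest=6 d=10 new=(12,3) → blocked by [11,16]×[2,4], reject
10. q=(25,6) nearest=6 d=15 new=(12,6) → blocked by [12,15]×[6,8], reject
11. q=(25,10) nearest=6 d=15 new=(12,6) → blocked by [12,15]×[6,8], reject
12. q=(25,5) nearest=6 d=15 new=(12,5) → add node 7 parent=6 cost=12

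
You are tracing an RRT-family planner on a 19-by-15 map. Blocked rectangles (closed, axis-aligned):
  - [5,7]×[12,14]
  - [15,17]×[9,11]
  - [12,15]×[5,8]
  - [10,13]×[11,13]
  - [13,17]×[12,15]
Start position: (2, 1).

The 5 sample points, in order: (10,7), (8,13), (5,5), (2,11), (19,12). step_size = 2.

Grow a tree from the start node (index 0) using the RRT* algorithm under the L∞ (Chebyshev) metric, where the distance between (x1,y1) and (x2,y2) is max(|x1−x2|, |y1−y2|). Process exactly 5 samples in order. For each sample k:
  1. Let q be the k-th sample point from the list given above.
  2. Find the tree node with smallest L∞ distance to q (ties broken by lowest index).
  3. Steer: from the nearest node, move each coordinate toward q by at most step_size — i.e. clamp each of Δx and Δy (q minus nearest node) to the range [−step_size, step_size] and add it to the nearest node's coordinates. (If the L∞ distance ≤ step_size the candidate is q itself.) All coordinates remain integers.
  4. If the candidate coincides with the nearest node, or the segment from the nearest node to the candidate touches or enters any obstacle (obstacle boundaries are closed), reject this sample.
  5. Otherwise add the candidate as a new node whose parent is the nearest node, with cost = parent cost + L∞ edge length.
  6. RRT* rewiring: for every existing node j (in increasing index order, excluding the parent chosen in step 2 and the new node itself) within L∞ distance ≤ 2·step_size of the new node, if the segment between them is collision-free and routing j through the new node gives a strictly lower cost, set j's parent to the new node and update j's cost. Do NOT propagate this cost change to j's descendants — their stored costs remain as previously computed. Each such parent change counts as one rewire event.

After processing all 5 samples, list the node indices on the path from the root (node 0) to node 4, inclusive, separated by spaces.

Path: 0 1 2 4

1. q=(10,7) nearest=0 d=8 new=(4,3) → add node 1 parent=0 cost=2
2. q=(8,13) nearest=1 d=10 new=(6,5) → add node 2 parent=1 cost=4
3. q=(5,5) nearest=2 d=1 new=(5,5) → add node 3 parent=2 cost=5
4. q=(2,11) nearest=2 d=6 new=(4,7) → add node 4 parent=2 cost=6
5. q=(19,12) nearest=2 d=13 new=(8,7) → add node 5 parent=2 cost=6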